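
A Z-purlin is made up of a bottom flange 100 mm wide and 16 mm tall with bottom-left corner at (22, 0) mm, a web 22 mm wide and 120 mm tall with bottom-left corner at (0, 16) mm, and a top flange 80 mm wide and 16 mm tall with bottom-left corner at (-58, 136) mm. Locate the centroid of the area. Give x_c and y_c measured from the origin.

bottom flange: A = 100 × 16 = 1600.00, centroid at (72.00, 8.00).
web: A = 22 × 120 = 2640.00, centroid at (11.00, 76.00).
top flange: A = 80 × 16 = 1280.00, centroid at (-18.00, 144.00).
ΣA = 5520.00 mm²
ΣAx_c = (1600.00)(72.00) + (2640.00)(11.00) + (1280.00)(-18.00) = 121200.00 mm³
ΣAy_c = (1600.00)(8.00) + (2640.00)(76.00) + (1280.00)(144.00) = 397760.00 mm³
x_c = 121200.00 / 5520.00 = 21.96 mm
y_c = 397760.00 / 5520.00 = 72.06 mm

x_c = 21.96 mm, y_c = 72.06 mm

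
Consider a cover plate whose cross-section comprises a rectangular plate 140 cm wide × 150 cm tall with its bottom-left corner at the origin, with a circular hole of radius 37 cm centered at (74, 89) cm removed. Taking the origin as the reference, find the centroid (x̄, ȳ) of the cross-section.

plate: A = 140 × 150 = 21000.00, centroid at (70.00, 75.00).
hole: A = −π·37² = -4300.84, centroid at (74.00, 89.00).
ΣA = 16699.16 cm², ΣAx̄ = 1151737.81 cm³, ΣAȳ = 1192225.21 cm³.
x̄ = 1151737.81/16699.16 = 68.97 cm; ȳ = 1192225.21/16699.16 = 71.39 cm.

x̄ = 68.97 cm, ȳ = 71.39 cm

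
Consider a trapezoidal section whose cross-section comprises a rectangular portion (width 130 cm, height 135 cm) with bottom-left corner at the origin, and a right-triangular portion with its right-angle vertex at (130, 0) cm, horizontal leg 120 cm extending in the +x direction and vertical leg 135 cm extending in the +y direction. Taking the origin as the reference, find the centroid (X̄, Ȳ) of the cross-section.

rectangular portion: A = 130 × 135 = 17550.00, centroid at (65.00, 67.50).
triangular portion: A = ½·120·135 = 8100.00, centroid at (170.00, 45.00).
ΣA = 25650.00 cm², ΣAX̄ = 2517750.00 cm³, ΣAȲ = 1549125.00 cm³.
X̄ = 2517750.00/25650.00 = 98.16 cm; Ȳ = 1549125.00/25650.00 = 60.39 cm.

X̄ = 98.16 cm, Ȳ = 60.39 cm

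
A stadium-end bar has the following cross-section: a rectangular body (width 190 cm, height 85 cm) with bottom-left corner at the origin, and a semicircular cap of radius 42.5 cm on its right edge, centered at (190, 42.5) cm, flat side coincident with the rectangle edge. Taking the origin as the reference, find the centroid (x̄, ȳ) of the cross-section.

rectangular body: A = 190 × 85 = 16150.00, centroid at (95.00, 42.50).
semicircular end: A = ½π·42.5² = 2837.25, centroid at (208.04, 42.50).
ΣA = 18987.25 cm², ΣAx̄ = 2124504.75 cm³, ΣAȳ = 806958.16 cm³.
x̄ = 2124504.75/18987.25 = 111.89 cm; ȳ = 806958.16/18987.25 = 42.50 cm.

x̄ = 111.89 cm, ȳ = 42.50 cm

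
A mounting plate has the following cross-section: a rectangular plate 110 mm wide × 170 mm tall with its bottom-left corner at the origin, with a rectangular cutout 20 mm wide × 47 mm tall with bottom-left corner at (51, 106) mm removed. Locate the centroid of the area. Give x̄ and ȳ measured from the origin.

x̄ = 54.68 mm, ȳ = 82.64 mm

Part | A | x̄ᵢ | ȳᵢ | A·x̄ᵢ | A·ȳᵢ
plate | 18700.00 | 55.00 | 85.00 | 1028500.00 | 1589500.00
hole | -940.00 | 61.00 | 129.50 | -57340.00 | -121730.00
Σ | 17760.00 |  |  | 971160.00 | 1467770.00
x̄ = 971160.00 / 17760.00 = 54.68 mm
ȳ = 1467770.00 / 17760.00 = 82.64 mm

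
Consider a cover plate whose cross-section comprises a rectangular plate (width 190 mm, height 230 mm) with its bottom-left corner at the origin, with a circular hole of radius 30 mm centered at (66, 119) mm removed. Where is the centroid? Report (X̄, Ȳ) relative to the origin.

plate: A = 190 × 230 = 43700.00, centroid at (95.00, 115.00).
hole: A = −π·30² = -2827.43, centroid at (66.00, 119.00).
ΣA = 40872.57 mm²
ΣAX̄ = (43700.00)(95.00) + (-2827.43)(66.00) = 3964889.40 mm³
ΣAȲ = (43700.00)(115.00) + (-2827.43)(119.00) = 4689035.43 mm³
X̄ = 3964889.40 / 40872.57 = 97.01 mm
Ȳ = 4689035.43 / 40872.57 = 114.72 mm

X̄ = 97.01 mm, Ȳ = 114.72 mm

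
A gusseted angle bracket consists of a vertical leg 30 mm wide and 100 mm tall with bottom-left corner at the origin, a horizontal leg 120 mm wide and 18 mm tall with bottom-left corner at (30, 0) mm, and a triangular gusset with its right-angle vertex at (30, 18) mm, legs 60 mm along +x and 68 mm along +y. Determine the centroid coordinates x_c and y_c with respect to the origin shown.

x_c = 47.42 mm, y_c = 35.06 mm

vertical leg: A = 30 × 100 = 3000.00, centroid at (15.00, 50.00).
horizontal leg: A = 120 × 18 = 2160.00, centroid at (90.00, 9.00).
gusset: A = ½·60·68 = 2040.00, centroid at (50.00, 40.67).
ΣA = 7200.00 mm²
ΣAx_c = (3000.00)(15.00) + (2160.00)(90.00) + (2040.00)(50.00) = 341400.00 mm³
ΣAy_c = (3000.00)(50.00) + (2160.00)(9.00) + (2040.00)(40.67) = 252400.00 mm³
x_c = 341400.00 / 7200.00 = 47.42 mm
y_c = 252400.00 / 7200.00 = 35.06 mm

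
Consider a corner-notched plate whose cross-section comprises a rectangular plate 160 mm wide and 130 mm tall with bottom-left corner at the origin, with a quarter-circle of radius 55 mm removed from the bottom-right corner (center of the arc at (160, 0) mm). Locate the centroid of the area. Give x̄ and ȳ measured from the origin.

x̄ = 72.69 mm, ȳ = 70.37 mm

Part | A | x̄ᵢ | ȳᵢ | A·x̄ᵢ | A·ȳᵢ
plate | 20800.00 | 80.00 | 65.00 | 1664000.00 | 1352000.00
removed quarter-circle | -2375.83 | 136.66 | 23.34 | -324674.38 | -55458.33
Σ | 18424.17 |  |  | 1339325.62 | 1296541.67
x̄ = 1339325.62 / 18424.17 = 72.69 mm
ȳ = 1296541.67 / 18424.17 = 70.37 mm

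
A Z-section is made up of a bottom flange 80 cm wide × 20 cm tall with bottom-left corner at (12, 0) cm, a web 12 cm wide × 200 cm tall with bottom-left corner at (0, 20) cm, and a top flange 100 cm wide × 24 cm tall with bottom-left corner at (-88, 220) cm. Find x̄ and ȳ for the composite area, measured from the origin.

x̄ = 1.00 cm, ȳ = 134.50 cm

bottom flange: A = 80 × 20 = 1600.00, centroid at (52.00, 10.00).
web: A = 12 × 200 = 2400.00, centroid at (6.00, 120.00).
top flange: A = 100 × 24 = 2400.00, centroid at (-38.00, 232.00).
ΣA = 6400.00 cm²
ΣAx̄ = (1600.00)(52.00) + (2400.00)(6.00) + (2400.00)(-38.00) = 6400.00 cm³
ΣAȳ = (1600.00)(10.00) + (2400.00)(120.00) + (2400.00)(232.00) = 860800.00 cm³
x̄ = 6400.00 / 6400.00 = 1.00 cm
ȳ = 860800.00 / 6400.00 = 134.50 cm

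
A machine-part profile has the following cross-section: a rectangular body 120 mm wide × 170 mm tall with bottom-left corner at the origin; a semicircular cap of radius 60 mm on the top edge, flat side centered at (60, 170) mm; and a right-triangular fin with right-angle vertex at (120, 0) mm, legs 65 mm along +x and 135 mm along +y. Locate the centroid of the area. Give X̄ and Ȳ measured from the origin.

X̄ = 71.77 mm, Ȳ = 99.75 mm

Part | A | x̄ᵢ | ȳᵢ | A·x̄ᵢ | A·ȳᵢ
rectangular body | 20400.00 | 60.00 | 85.00 | 1224000.00 | 1734000.00
semicircular top | 5654.87 | 60.00 | 195.46 | 339292.01 | 1105327.35
triangular fin | 4387.50 | 141.67 | 45.00 | 621562.50 | 197437.50
Σ | 30442.37 |  |  | 2184854.51 | 3036764.85
X̄ = 2184854.51 / 30442.37 = 71.77 mm
Ȳ = 3036764.85 / 30442.37 = 99.75 mm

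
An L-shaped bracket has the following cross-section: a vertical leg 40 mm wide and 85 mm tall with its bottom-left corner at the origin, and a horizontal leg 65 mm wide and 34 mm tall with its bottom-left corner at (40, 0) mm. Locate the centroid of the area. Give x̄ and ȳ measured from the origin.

x̄ = 40.68 mm, ȳ = 32.45 mm

vertical leg: A = 40 × 85 = 3400.00, centroid at (20.00, 42.50).
horizontal leg: A = 65 × 34 = 2210.00, centroid at (72.50, 17.00).
ΣA = 5610.00 mm², ΣAx̄ = 228225.00 mm³, ΣAȳ = 182070.00 mm³.
x̄ = 228225.00/5610.00 = 40.68 mm; ȳ = 182070.00/5610.00 = 32.45 mm.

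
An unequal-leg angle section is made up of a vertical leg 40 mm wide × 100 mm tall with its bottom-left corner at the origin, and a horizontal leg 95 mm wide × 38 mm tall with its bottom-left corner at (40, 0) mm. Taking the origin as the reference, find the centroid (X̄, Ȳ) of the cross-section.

X̄ = 52.02 mm, Ȳ = 35.29 mm

vertical leg: A = 40 × 100 = 4000.00, centroid at (20.00, 50.00).
horizontal leg: A = 95 × 38 = 3610.00, centroid at (87.50, 19.00).
ΣA = 7610.00 mm²
ΣAX̄ = (4000.00)(20.00) + (3610.00)(87.50) = 395875.00 mm³
ΣAȲ = (4000.00)(50.00) + (3610.00)(19.00) = 268590.00 mm³
X̄ = 395875.00 / 7610.00 = 52.02 mm
Ȳ = 268590.00 / 7610.00 = 35.29 mm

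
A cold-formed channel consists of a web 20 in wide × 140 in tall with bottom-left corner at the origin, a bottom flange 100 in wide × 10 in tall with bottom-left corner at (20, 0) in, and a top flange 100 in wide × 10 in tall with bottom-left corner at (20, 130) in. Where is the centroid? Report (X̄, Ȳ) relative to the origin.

Part | A | x̄ᵢ | ȳᵢ | A·x̄ᵢ | A·ȳᵢ
web | 2800.00 | 10.00 | 70.00 | 28000.00 | 196000.00
bottom flange | 1000.00 | 70.00 | 5.00 | 70000.00 | 5000.00
top flange | 1000.00 | 70.00 | 135.00 | 70000.00 | 135000.00
Σ | 4800.00 |  |  | 168000.00 | 336000.00
X̄ = 168000.00 / 4800.00 = 35.00 in
Ȳ = 336000.00 / 4800.00 = 70.00 in

X̄ = 35.00 in, Ȳ = 70.00 in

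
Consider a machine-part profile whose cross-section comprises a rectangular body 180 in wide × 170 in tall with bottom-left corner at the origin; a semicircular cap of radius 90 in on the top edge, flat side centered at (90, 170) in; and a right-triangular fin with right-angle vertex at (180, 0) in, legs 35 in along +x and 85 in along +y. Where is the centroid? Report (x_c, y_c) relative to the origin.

x_c = 93.37 in, y_c = 118.10 in

rectangular body: A = 180 × 170 = 30600.00, centroid at (90.00, 85.00).
semicircular top: A = ½π·90² = 12723.45, centroid at (90.00, 208.20).
triangular fin: A = ½·35·85 = 1487.50, centroid at (191.67, 28.33).
ΣA = 44810.95 in²
ΣAx_c = (30600.00)(90.00) + (12723.45)(90.00) + (1487.50)(191.67) = 4184214.69 in³
ΣAy_c = (30600.00)(85.00) + (12723.45)(208.20) + (1487.50)(28.33) = 5292132.38 in³
x_c = 4184214.69 / 44810.95 = 93.37 in
y_c = 5292132.38 / 44810.95 = 118.10 in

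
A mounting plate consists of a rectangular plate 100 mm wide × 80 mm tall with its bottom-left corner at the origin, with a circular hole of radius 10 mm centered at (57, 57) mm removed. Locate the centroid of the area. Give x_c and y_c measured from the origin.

x_c = 49.71 mm, y_c = 39.31 mm

Part | A | x̄ᵢ | ȳᵢ | A·x̄ᵢ | A·ȳᵢ
plate | 8000.00 | 50.00 | 40.00 | 400000.00 | 320000.00
hole | -314.16 | 57.00 | 57.00 | -17907.08 | -17907.08
Σ | 7685.84 |  |  | 382092.92 | 302092.92
x_c = 382092.92 / 7685.84 = 49.71 mm
y_c = 302092.92 / 7685.84 = 39.31 mm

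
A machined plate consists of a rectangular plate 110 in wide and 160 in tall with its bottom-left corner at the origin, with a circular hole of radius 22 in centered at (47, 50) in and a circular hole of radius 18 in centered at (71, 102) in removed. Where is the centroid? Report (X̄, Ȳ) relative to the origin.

X̄ = 54.73 in, Ȳ = 81.54 in

plate: A = 110 × 160 = 17600.00, centroid at (55.00, 80.00).
hole 1: A = −π·22² = -1520.53, centroid at (47.00, 50.00).
hole 2: A = −π·18² = -1017.88, centroid at (71.00, 102.00).
ΣA = 15061.59 in²
ΣAX̄ = (17600.00)(55.00) + (-1520.53)(47.00) + (-1017.88)(71.00) = 824265.85 in³
ΣAȲ = (17600.00)(80.00) + (-1520.53)(50.00) + (-1017.88)(102.00) = 1228150.10 in³
X̄ = 824265.85 / 15061.59 = 54.73 in
Ȳ = 1228150.10 / 15061.59 = 81.54 in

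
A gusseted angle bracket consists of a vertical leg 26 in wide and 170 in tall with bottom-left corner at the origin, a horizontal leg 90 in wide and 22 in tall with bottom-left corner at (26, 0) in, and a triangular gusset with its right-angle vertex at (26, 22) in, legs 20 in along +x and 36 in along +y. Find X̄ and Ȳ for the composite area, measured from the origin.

X̄ = 31.04 in, Ȳ = 60.61 in

Part | A | x̄ᵢ | ȳᵢ | A·x̄ᵢ | A·ȳᵢ
vertical leg | 4420.00 | 13.00 | 85.00 | 57460.00 | 375700.00
horizontal leg | 1980.00 | 71.00 | 11.00 | 140580.00 | 21780.00
gusset | 360.00 | 32.67 | 34.00 | 11760.00 | 12240.00
Σ | 6760.00 |  |  | 209800.00 | 409720.00
X̄ = 209800.00 / 6760.00 = 31.04 in
Ȳ = 409720.00 / 6760.00 = 60.61 in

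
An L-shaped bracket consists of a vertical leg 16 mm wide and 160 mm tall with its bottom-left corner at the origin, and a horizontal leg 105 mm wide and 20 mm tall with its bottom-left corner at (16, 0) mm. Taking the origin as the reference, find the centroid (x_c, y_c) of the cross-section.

vertical leg: A = 16 × 160 = 2560.00, centroid at (8.00, 80.00).
horizontal leg: A = 105 × 20 = 2100.00, centroid at (68.50, 10.00).
ΣA = 4660.00 mm²
ΣAx_c = (2560.00)(8.00) + (2100.00)(68.50) = 164330.00 mm³
ΣAy_c = (2560.00)(80.00) + (2100.00)(10.00) = 225800.00 mm³
x_c = 164330.00 / 4660.00 = 35.26 mm
y_c = 225800.00 / 4660.00 = 48.45 mm

x_c = 35.26 mm, y_c = 48.45 mm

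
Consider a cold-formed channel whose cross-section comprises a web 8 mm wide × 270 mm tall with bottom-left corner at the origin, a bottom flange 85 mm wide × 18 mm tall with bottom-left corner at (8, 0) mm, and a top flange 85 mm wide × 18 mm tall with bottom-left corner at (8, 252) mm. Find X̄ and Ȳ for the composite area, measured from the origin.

X̄ = 31.26 mm, Ȳ = 135.00 mm

Part | A | x̄ᵢ | ȳᵢ | A·x̄ᵢ | A·ȳᵢ
web | 2160.00 | 4.00 | 135.00 | 8640.00 | 291600.00
bottom flange | 1530.00 | 50.50 | 9.00 | 77265.00 | 13770.00
top flange | 1530.00 | 50.50 | 261.00 | 77265.00 | 399330.00
Σ | 5220.00 |  |  | 163170.00 | 704700.00
X̄ = 163170.00 / 5220.00 = 31.26 mm
Ȳ = 704700.00 / 5220.00 = 135.00 mm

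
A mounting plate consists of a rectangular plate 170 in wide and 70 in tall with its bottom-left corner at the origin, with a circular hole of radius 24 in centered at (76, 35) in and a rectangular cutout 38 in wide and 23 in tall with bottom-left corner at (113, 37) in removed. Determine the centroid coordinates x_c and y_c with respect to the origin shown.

x_c = 82.31 in, y_c = 33.72 in

plate: A = 170 × 70 = 11900.00, centroid at (85.00, 35.00).
hole 1: A = −π·24² = -1809.56, centroid at (76.00, 35.00).
hole 2: A = −(38 × 23) = -874.00, centroid at (132.00, 48.50).
ΣA = 9216.44 in², ΣAx_c = 758605.64 in³, ΣAy_c = 310776.49 in³.
x_c = 758605.64/9216.44 = 82.31 in; y_c = 310776.49/9216.44 = 33.72 in.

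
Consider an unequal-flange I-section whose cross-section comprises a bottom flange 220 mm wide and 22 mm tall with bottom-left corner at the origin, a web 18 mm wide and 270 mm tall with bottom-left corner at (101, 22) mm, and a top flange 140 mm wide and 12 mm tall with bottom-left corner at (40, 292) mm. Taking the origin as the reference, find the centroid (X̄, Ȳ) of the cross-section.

X̄ = 110.00 mm, Ȳ = 115.72 mm

Part | A | x̄ᵢ | ȳᵢ | A·x̄ᵢ | A·ȳᵢ
bottom flange | 4840.00 | 110.00 | 11.00 | 532400.00 | 53240.00
web | 4860.00 | 110.00 | 157.00 | 534600.00 | 763020.00
top flange | 1680.00 | 110.00 | 298.00 | 184800.00 | 500640.00
Σ | 11380.00 |  |  | 1251800.00 | 1316900.00
X̄ = 1251800.00 / 11380.00 = 110.00 mm
Ȳ = 1316900.00 / 11380.00 = 115.72 mm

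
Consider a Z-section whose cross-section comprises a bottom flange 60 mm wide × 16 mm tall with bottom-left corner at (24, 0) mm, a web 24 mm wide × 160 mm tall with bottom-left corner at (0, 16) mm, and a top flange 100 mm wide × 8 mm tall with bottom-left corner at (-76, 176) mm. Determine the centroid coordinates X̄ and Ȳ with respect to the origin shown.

X̄ = 13.77 mm, Ȳ = 92.91 mm

Part | A | x̄ᵢ | ȳᵢ | A·x̄ᵢ | A·ȳᵢ
bottom flange | 960.00 | 54.00 | 8.00 | 51840.00 | 7680.00
web | 3840.00 | 12.00 | 96.00 | 46080.00 | 368640.00
top flange | 800.00 | -26.00 | 180.00 | -20800.00 | 144000.00
Σ | 5600.00 |  |  | 77120.00 | 520320.00
X̄ = 77120.00 / 5600.00 = 13.77 mm
Ȳ = 520320.00 / 5600.00 = 92.91 mm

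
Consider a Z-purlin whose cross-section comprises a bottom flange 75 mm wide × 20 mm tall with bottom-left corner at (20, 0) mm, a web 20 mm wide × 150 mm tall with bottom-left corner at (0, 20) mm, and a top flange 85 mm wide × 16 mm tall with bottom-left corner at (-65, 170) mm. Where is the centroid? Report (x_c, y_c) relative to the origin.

x_c = 14.62 mm, y_c = 92.51 mm

Part | A | x̄ᵢ | ȳᵢ | A·x̄ᵢ | A·ȳᵢ
bottom flange | 1500.00 | 57.50 | 10.00 | 86250.00 | 15000.00
web | 3000.00 | 10.00 | 95.00 | 30000.00 | 285000.00
top flange | 1360.00 | -22.50 | 178.00 | -30600.00 | 242080.00
Σ | 5860.00 |  |  | 85650.00 | 542080.00
x_c = 85650.00 / 5860.00 = 14.62 mm
y_c = 542080.00 / 5860.00 = 92.51 mm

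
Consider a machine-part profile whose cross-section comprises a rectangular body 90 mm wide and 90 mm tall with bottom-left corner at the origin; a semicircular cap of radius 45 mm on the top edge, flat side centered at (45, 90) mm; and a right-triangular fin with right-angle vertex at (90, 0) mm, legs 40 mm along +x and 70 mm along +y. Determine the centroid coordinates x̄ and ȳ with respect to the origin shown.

x̄ = 51.44 mm, ȳ = 58.69 mm

Part | A | x̄ᵢ | ȳᵢ | A·x̄ᵢ | A·ȳᵢ
rectangular body | 8100.00 | 45.00 | 45.00 | 364500.00 | 364500.00
semicircular top | 3180.86 | 45.00 | 109.10 | 143138.82 | 347027.63
triangular fin | 1400.00 | 103.33 | 23.33 | 144666.67 | 32666.67
Σ | 12680.86 |  |  | 652305.48 | 744194.30
x̄ = 652305.48 / 12680.86 = 51.44 mm
ȳ = 744194.30 / 12680.86 = 58.69 mm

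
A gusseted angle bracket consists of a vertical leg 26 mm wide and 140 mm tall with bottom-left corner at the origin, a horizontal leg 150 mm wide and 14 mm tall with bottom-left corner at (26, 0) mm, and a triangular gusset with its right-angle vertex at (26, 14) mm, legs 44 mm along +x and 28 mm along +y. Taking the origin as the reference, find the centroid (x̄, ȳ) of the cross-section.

Part | A | x̄ᵢ | ȳᵢ | A·x̄ᵢ | A·ȳᵢ
vertical leg | 3640.00 | 13.00 | 70.00 | 47320.00 | 254800.00
horizontal leg | 2100.00 | 101.00 | 7.00 | 212100.00 | 14700.00
gusset | 616.00 | 40.67 | 23.33 | 25050.67 | 14373.33
Σ | 6356.00 |  |  | 284470.67 | 283873.33
x̄ = 284470.67 / 6356.00 = 44.76 mm
ȳ = 283873.33 / 6356.00 = 44.66 mm

x̄ = 44.76 mm, ȳ = 44.66 mm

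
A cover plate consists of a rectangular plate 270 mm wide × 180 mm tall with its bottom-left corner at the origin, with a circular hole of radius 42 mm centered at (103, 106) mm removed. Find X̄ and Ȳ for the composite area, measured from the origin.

Part | A | x̄ᵢ | ȳᵢ | A·x̄ᵢ | A·ȳᵢ
plate | 48600.00 | 135.00 | 90.00 | 6561000.00 | 4374000.00
hole | -5541.77 | 103.00 | 106.00 | -570802.25 | -587427.56
Σ | 43058.23 |  |  | 5990197.75 | 3786572.44
X̄ = 5990197.75 / 43058.23 = 139.12 mm
Ȳ = 3786572.44 / 43058.23 = 87.94 mm

X̄ = 139.12 mm, Ȳ = 87.94 mm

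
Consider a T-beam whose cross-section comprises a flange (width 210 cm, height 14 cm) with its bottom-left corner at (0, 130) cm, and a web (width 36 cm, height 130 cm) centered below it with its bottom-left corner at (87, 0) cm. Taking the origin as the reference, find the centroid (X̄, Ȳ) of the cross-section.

Part | A | x̄ᵢ | ȳᵢ | A·x̄ᵢ | A·ȳᵢ
web | 4680.00 | 105.00 | 65.00 | 491400.00 | 304200.00
flange | 2940.00 | 105.00 | 137.00 | 308700.00 | 402780.00
Σ | 7620.00 |  |  | 800100.00 | 706980.00
X̄ = 800100.00 / 7620.00 = 105.00 cm
Ȳ = 706980.00 / 7620.00 = 92.78 cm

X̄ = 105.00 cm, Ȳ = 92.78 cm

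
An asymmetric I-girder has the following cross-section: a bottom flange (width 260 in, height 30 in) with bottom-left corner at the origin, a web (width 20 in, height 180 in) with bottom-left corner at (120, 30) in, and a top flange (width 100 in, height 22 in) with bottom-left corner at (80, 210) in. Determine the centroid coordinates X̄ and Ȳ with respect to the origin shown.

bottom flange: A = 260 × 30 = 7800.00, centroid at (130.00, 15.00).
web: A = 20 × 180 = 3600.00, centroid at (130.00, 120.00).
top flange: A = 100 × 22 = 2200.00, centroid at (130.00, 221.00).
ΣA = 13600.00 in²
ΣAX̄ = (7800.00)(130.00) + (3600.00)(130.00) + (2200.00)(130.00) = 1768000.00 in³
ΣAȲ = (7800.00)(15.00) + (3600.00)(120.00) + (2200.00)(221.00) = 1035200.00 in³
X̄ = 1768000.00 / 13600.00 = 130.00 in
Ȳ = 1035200.00 / 13600.00 = 76.12 in

X̄ = 130.00 in, Ȳ = 76.12 in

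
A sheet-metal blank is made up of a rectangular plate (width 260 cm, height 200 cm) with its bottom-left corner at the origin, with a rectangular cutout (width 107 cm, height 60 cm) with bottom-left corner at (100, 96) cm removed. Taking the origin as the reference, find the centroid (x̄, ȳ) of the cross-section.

x̄ = 126.69 cm, ȳ = 96.34 cm

Part | A | x̄ᵢ | ȳᵢ | A·x̄ᵢ | A·ȳᵢ
plate | 52000.00 | 130.00 | 100.00 | 6760000.00 | 5200000.00
hole | -6420.00 | 153.50 | 126.00 | -985470.00 | -808920.00
Σ | 45580.00 |  |  | 5774530.00 | 4391080.00
x̄ = 5774530.00 / 45580.00 = 126.69 cm
ȳ = 4391080.00 / 45580.00 = 96.34 cm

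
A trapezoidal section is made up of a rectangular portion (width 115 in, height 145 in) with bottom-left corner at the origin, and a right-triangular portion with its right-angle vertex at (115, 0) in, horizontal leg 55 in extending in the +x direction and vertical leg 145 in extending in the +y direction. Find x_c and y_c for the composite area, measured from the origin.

Part | A | x̄ᵢ | ȳᵢ | A·x̄ᵢ | A·ȳᵢ
rectangular portion | 16675.00 | 57.50 | 72.50 | 958812.50 | 1208937.50
triangular portion | 3987.50 | 133.33 | 48.33 | 531666.67 | 192729.17
Σ | 20662.50 |  |  | 1490479.17 | 1401666.67
x_c = 1490479.17 / 20662.50 = 72.13 in
y_c = 1401666.67 / 20662.50 = 67.84 in

x_c = 72.13 in, y_c = 67.84 in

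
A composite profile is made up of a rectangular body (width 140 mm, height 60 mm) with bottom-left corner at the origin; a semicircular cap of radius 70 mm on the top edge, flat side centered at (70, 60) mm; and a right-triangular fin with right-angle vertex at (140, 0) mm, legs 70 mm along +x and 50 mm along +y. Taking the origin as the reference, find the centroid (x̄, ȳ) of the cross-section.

rectangular body: A = 140 × 60 = 8400.00, centroid at (70.00, 30.00).
semicircular top: A = ½π·70² = 7696.90, centroid at (70.00, 89.71).
triangular fin: A = ½·70·50 = 1750.00, centroid at (163.33, 16.67).
ΣA = 17846.90 mm²
ΣAx̄ = (8400.00)(70.00) + (7696.90)(70.00) + (1750.00)(163.33) = 1412616.47 mm³
ΣAȳ = (8400.00)(30.00) + (7696.90)(89.71) + (1750.00)(16.67) = 971647.45 mm³
x̄ = 1412616.47 / 17846.90 = 79.15 mm
ȳ = 971647.45 / 17846.90 = 54.44 mm

x̄ = 79.15 mm, ȳ = 54.44 mm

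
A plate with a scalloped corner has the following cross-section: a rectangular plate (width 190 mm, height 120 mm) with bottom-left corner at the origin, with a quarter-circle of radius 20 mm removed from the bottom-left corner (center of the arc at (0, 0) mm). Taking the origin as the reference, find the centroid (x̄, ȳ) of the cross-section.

x̄ = 96.21 mm, ȳ = 60.72 mm

plate: A = 190 × 120 = 22800.00, centroid at (95.00, 60.00).
removed quarter-circle: A = −¼π·20² = -314.16, centroid at (8.49, 8.49).
ΣA = 22485.84 mm², ΣAx̄ = 2163333.33 mm³, ΣAȳ = 1365333.33 mm³.
x̄ = 2163333.33/22485.84 = 96.21 mm; ȳ = 1365333.33/22485.84 = 60.72 mm.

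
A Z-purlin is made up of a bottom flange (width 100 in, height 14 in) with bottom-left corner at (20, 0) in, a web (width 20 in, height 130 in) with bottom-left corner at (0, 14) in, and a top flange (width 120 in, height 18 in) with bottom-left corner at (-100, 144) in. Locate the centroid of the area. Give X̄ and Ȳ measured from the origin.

Part | A | x̄ᵢ | ȳᵢ | A·x̄ᵢ | A·ȳᵢ
bottom flange | 1400.00 | 70.00 | 7.00 | 98000.00 | 9800.00
web | 2600.00 | 10.00 | 79.00 | 26000.00 | 205400.00
top flange | 2160.00 | -40.00 | 153.00 | -86400.00 | 330480.00
Σ | 6160.00 |  |  | 37600.00 | 545680.00
X̄ = 37600.00 / 6160.00 = 6.10 in
Ȳ = 545680.00 / 6160.00 = 88.58 in

X̄ = 6.10 in, Ȳ = 88.58 in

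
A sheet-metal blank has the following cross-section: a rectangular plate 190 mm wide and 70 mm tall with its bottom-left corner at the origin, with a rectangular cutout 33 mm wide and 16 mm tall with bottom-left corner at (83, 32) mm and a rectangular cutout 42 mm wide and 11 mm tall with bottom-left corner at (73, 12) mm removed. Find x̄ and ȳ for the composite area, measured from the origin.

x̄ = 94.84 mm, ȳ = 35.44 mm

plate: A = 190 × 70 = 13300.00, centroid at (95.00, 35.00).
hole 1: A = −(33 × 16) = -528.00, centroid at (99.50, 40.00).
hole 2: A = −(42 × 11) = -462.00, centroid at (94.00, 17.50).
ΣA = 12310.00 mm², ΣAx̄ = 1167536.00 mm³, ΣAȳ = 436295.00 mm³.
x̄ = 1167536.00/12310.00 = 94.84 mm; ȳ = 436295.00/12310.00 = 35.44 mm.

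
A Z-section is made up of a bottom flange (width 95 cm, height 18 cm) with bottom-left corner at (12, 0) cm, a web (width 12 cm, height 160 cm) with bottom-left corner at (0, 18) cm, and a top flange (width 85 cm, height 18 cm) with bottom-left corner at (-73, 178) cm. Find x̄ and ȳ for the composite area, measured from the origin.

Part | A | x̄ᵢ | ȳᵢ | A·x̄ᵢ | A·ȳᵢ
bottom flange | 1710.00 | 59.50 | 9.00 | 101745.00 | 15390.00
web | 1920.00 | 6.00 | 98.00 | 11520.00 | 188160.00
top flange | 1530.00 | -30.50 | 187.00 | -46665.00 | 286110.00
Σ | 5160.00 |  |  | 66600.00 | 489660.00
x̄ = 66600.00 / 5160.00 = 12.91 cm
ȳ = 489660.00 / 5160.00 = 94.90 cm

x̄ = 12.91 cm, ȳ = 94.90 cm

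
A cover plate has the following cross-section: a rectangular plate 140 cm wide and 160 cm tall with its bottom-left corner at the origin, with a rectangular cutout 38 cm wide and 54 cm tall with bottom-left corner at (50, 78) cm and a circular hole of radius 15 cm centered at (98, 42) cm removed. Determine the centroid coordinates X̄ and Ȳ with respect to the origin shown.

X̄ = 69.10 cm, Ȳ = 78.76 cm

plate: A = 140 × 160 = 22400.00, centroid at (70.00, 80.00).
hole 1: A = −(38 × 54) = -2052.00, centroid at (69.00, 105.00).
hole 2: A = −π·15² = -706.86, centroid at (98.00, 42.00).
ΣA = 19641.14 cm², ΣAX̄ = 1357139.88 cm³, ΣAȲ = 1546851.95 cm³.
X̄ = 1357139.88/19641.14 = 69.10 cm; Ȳ = 1546851.95/19641.14 = 78.76 cm.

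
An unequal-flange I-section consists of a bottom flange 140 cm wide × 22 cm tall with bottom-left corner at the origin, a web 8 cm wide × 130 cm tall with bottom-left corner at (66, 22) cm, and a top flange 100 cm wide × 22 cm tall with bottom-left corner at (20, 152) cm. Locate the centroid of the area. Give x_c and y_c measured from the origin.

bottom flange: A = 140 × 22 = 3080.00, centroid at (70.00, 11.00).
web: A = 8 × 130 = 1040.00, centroid at (70.00, 87.00).
top flange: A = 100 × 22 = 2200.00, centroid at (70.00, 163.00).
ΣA = 6320.00 cm², ΣAx_c = 442400.00 cm³, ΣAy_c = 482960.00 cm³.
x_c = 442400.00/6320.00 = 70.00 cm; y_c = 482960.00/6320.00 = 76.42 cm.

x_c = 70.00 cm, y_c = 76.42 cm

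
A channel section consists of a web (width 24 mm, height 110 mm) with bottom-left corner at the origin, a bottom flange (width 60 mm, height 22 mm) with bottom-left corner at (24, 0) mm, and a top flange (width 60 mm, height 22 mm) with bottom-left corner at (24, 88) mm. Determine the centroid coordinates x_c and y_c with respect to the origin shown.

Part | A | x̄ᵢ | ȳᵢ | A·x̄ᵢ | A·ȳᵢ
web | 2640.00 | 12.00 | 55.00 | 31680.00 | 145200.00
bottom flange | 1320.00 | 54.00 | 11.00 | 71280.00 | 14520.00
top flange | 1320.00 | 54.00 | 99.00 | 71280.00 | 130680.00
Σ | 5280.00 |  |  | 174240.00 | 290400.00
x_c = 174240.00 / 5280.00 = 33.00 mm
y_c = 290400.00 / 5280.00 = 55.00 mm

x_c = 33.00 mm, y_c = 55.00 mm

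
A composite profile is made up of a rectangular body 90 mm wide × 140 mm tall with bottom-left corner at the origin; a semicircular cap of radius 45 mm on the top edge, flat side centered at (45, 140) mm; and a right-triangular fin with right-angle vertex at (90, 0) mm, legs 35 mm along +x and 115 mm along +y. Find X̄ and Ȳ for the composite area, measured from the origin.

X̄ = 51.41 mm, Ȳ = 82.35 mm

rectangular body: A = 90 × 140 = 12600.00, centroid at (45.00, 70.00).
semicircular top: A = ½π·45² = 3180.86, centroid at (45.00, 159.10).
triangular fin: A = ½·35·115 = 2012.50, centroid at (101.67, 38.33).
ΣA = 17793.36 mm²
ΣAX̄ = (12600.00)(45.00) + (3180.86)(45.00) + (2012.50)(101.67) = 914742.98 mm³
ΣAȲ = (12600.00)(70.00) + (3180.86)(159.10) + (2012.50)(38.33) = 1465216.59 mm³
X̄ = 914742.98 / 17793.36 = 51.41 mm
Ȳ = 1465216.59 / 17793.36 = 82.35 mm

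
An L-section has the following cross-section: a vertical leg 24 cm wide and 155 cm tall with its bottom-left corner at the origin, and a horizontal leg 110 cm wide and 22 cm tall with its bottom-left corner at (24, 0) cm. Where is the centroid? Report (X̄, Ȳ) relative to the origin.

vertical leg: A = 24 × 155 = 3720.00, centroid at (12.00, 77.50).
horizontal leg: A = 110 × 22 = 2420.00, centroid at (79.00, 11.00).
ΣA = 6140.00 cm², ΣAX̄ = 235820.00 cm³, ΣAȲ = 314920.00 cm³.
X̄ = 235820.00/6140.00 = 38.41 cm; Ȳ = 314920.00/6140.00 = 51.29 cm.

X̄ = 38.41 cm, Ȳ = 51.29 cm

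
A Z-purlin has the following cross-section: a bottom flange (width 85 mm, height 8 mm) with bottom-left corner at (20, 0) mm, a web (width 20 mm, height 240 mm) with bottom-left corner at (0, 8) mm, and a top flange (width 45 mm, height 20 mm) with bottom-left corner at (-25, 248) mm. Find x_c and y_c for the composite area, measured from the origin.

Part | A | x̄ᵢ | ȳᵢ | A·x̄ᵢ | A·ȳᵢ
bottom flange | 680.00 | 62.50 | 4.00 | 42500.00 | 2720.00
web | 4800.00 | 10.00 | 128.00 | 48000.00 | 614400.00
top flange | 900.00 | -2.50 | 258.00 | -2250.00 | 232200.00
Σ | 6380.00 |  |  | 88250.00 | 849320.00
x_c = 88250.00 / 6380.00 = 13.83 mm
y_c = 849320.00 / 6380.00 = 133.12 mm

x_c = 13.83 mm, y_c = 133.12 mm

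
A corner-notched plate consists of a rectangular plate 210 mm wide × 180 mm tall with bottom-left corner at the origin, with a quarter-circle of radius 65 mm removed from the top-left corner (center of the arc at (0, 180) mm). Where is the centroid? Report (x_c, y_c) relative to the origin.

x_c = 112.45 mm, y_c = 83.99 mm

Part | A | x̄ᵢ | ȳᵢ | A·x̄ᵢ | A·ȳᵢ
plate | 37800.00 | 105.00 | 90.00 | 3969000.00 | 3402000.00
removed quarter-circle | -3318.31 | 27.59 | 152.41 | -91541.67 | -505753.64
Σ | 34481.69 |  |  | 3877458.33 | 2896246.36
x_c = 3877458.33 / 34481.69 = 112.45 mm
y_c = 2896246.36 / 34481.69 = 83.99 mm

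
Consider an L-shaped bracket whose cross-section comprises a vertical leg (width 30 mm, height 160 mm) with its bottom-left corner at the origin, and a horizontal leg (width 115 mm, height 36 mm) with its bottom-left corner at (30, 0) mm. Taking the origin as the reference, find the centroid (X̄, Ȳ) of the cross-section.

X̄ = 48.57 mm, Ȳ = 51.29 mm

Part | A | x̄ᵢ | ȳᵢ | A·x̄ᵢ | A·ȳᵢ
vertical leg | 4800.00 | 15.00 | 80.00 | 72000.00 | 384000.00
horizontal leg | 4140.00 | 87.50 | 18.00 | 362250.00 | 74520.00
Σ | 8940.00 |  |  | 434250.00 | 458520.00
X̄ = 434250.00 / 8940.00 = 48.57 mm
Ȳ = 458520.00 / 8940.00 = 51.29 mm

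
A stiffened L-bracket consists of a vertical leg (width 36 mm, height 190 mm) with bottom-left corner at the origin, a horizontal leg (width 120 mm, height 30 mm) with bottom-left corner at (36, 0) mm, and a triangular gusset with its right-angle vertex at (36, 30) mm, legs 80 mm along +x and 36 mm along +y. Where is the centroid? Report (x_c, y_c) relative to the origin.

vertical leg: A = 36 × 190 = 6840.00, centroid at (18.00, 95.00).
horizontal leg: A = 120 × 30 = 3600.00, centroid at (96.00, 15.00).
gusset: A = ½·80·36 = 1440.00, centroid at (62.67, 42.00).
ΣA = 11880.00 mm²
ΣAx_c = (6840.00)(18.00) + (3600.00)(96.00) + (1440.00)(62.67) = 558960.00 mm³
ΣAy_c = (6840.00)(95.00) + (3600.00)(15.00) + (1440.00)(42.00) = 764280.00 mm³
x_c = 558960.00 / 11880.00 = 47.05 mm
y_c = 764280.00 / 11880.00 = 64.33 mm

x_c = 47.05 mm, y_c = 64.33 mm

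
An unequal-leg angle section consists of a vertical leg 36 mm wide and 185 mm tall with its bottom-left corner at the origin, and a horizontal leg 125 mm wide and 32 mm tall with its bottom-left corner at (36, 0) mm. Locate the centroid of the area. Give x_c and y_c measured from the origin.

x_c = 48.21 mm, y_c = 63.79 mm

Part | A | x̄ᵢ | ȳᵢ | A·x̄ᵢ | A·ȳᵢ
vertical leg | 6660.00 | 18.00 | 92.50 | 119880.00 | 616050.00
horizontal leg | 4000.00 | 98.50 | 16.00 | 394000.00 | 64000.00
Σ | 10660.00 |  |  | 513880.00 | 680050.00
x_c = 513880.00 / 10660.00 = 48.21 mm
y_c = 680050.00 / 10660.00 = 63.79 mm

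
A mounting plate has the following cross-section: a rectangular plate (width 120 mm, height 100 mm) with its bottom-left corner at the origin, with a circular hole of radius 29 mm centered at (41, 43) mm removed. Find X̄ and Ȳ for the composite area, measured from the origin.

X̄ = 65.36 mm, Ȳ = 51.98 mm

plate: A = 120 × 100 = 12000.00, centroid at (60.00, 50.00).
hole: A = −π·29² = -2642.08, centroid at (41.00, 43.00).
ΣA = 9357.92 mm², ΣAX̄ = 611674.74 mm³, ΣAȲ = 486390.58 mm³.
X̄ = 611674.74/9357.92 = 65.36 mm; Ȳ = 486390.58/9357.92 = 51.98 mm.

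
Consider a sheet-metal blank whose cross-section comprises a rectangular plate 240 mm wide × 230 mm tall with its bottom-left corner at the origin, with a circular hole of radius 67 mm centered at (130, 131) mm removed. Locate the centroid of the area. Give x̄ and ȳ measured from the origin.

x̄ = 116.57 mm, ȳ = 109.51 mm

plate: A = 240 × 230 = 55200.00, centroid at (120.00, 115.00).
hole: A = −π·67² = -14102.61, centroid at (130.00, 131.00).
ΣA = 41097.39 mm²
ΣAx̄ = (55200.00)(120.00) + (-14102.61)(130.00) = 4790660.78 mm³
ΣAȳ = (55200.00)(115.00) + (-14102.61)(131.00) = 4500558.17 mm³
x̄ = 4790660.78 / 41097.39 = 116.57 mm
ȳ = 4500558.17 / 41097.39 = 109.51 mm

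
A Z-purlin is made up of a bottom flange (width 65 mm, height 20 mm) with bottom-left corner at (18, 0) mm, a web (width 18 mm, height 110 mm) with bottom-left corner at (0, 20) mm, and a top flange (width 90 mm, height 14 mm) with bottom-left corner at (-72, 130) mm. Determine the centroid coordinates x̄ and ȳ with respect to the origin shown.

Part | A | x̄ᵢ | ȳᵢ | A·x̄ᵢ | A·ȳᵢ
bottom flange | 1300.00 | 50.50 | 10.00 | 65650.00 | 13000.00
web | 1980.00 | 9.00 | 75.00 | 17820.00 | 148500.00
top flange | 1260.00 | -27.00 | 137.00 | -34020.00 | 172620.00
Σ | 4540.00 |  |  | 49450.00 | 334120.00
x̄ = 49450.00 / 4540.00 = 10.89 mm
ȳ = 334120.00 / 4540.00 = 73.59 mm

x̄ = 10.89 mm, ȳ = 73.59 mm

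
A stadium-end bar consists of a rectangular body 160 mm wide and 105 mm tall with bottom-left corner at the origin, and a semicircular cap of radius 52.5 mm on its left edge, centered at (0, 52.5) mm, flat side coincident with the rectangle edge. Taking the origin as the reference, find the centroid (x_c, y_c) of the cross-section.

x_c = 59.04 mm, y_c = 52.50 mm

rectangular body: A = 160 × 105 = 16800.00, centroid at (80.00, 52.50).
semicircular end: A = ½π·52.5² = 4329.51, centroid at (-22.28, 52.50).
ΣA = 21129.51 mm², ΣAx_c = 1247531.25 mm³, ΣAy_c = 1109299.14 mm³.
x_c = 1247531.25/21129.51 = 59.04 mm; y_c = 1109299.14/21129.51 = 52.50 mm.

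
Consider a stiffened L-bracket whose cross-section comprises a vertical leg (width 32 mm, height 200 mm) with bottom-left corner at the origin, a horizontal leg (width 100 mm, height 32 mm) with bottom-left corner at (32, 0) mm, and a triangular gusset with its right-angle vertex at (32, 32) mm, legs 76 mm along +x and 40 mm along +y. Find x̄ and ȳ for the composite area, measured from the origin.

Part | A | x̄ᵢ | ȳᵢ | A·x̄ᵢ | A·ȳᵢ
vertical leg | 6400.00 | 16.00 | 100.00 | 102400.00 | 640000.00
horizontal leg | 3200.00 | 82.00 | 16.00 | 262400.00 | 51200.00
gusset | 1520.00 | 57.33 | 45.33 | 87146.67 | 68906.67
Σ | 11120.00 |  |  | 451946.67 | 760106.67
x̄ = 451946.67 / 11120.00 = 40.64 mm
ȳ = 760106.67 / 11120.00 = 68.35 mm

x̄ = 40.64 mm, ȳ = 68.35 mm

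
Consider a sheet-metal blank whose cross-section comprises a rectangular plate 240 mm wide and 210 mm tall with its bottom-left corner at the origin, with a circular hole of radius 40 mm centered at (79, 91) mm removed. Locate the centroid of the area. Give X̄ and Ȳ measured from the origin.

X̄ = 124.54 mm, Ȳ = 106.55 mm

plate: A = 240 × 210 = 50400.00, centroid at (120.00, 105.00).
hole: A = −π·40² = -5026.55, centroid at (79.00, 91.00).
ΣA = 45373.45 mm², ΣAX̄ = 5650902.69 mm³, ΣAȲ = 4834584.11 mm³.
X̄ = 5650902.69/45373.45 = 124.54 mm; Ȳ = 4834584.11/45373.45 = 106.55 mm.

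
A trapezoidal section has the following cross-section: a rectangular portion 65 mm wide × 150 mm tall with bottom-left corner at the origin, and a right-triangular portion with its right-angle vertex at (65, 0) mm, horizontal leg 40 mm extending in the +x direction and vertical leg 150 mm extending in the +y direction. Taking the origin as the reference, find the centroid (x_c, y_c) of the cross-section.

x_c = 43.28 mm, y_c = 69.12 mm

Part | A | x̄ᵢ | ȳᵢ | A·x̄ᵢ | A·ȳᵢ
rectangular portion | 9750.00 | 32.50 | 75.00 | 316875.00 | 731250.00
triangular portion | 3000.00 | 78.33 | 50.00 | 235000.00 | 150000.00
Σ | 12750.00 |  |  | 551875.00 | 881250.00
x_c = 551875.00 / 12750.00 = 43.28 mm
y_c = 881250.00 / 12750.00 = 69.12 mm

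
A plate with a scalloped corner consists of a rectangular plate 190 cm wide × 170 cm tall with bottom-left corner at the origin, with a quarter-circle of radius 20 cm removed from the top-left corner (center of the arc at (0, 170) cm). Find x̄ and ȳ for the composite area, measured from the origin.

plate: A = 190 × 170 = 32300.00, centroid at (95.00, 85.00).
removed quarter-circle: A = −¼π·20² = -314.16, centroid at (8.49, 161.51).
ΣA = 31985.84 cm², ΣAx̄ = 3065833.33 cm³, ΣAȳ = 2694759.59 cm³.
x̄ = 3065833.33/31985.84 = 95.85 cm; ȳ = 2694759.59/31985.84 = 84.25 cm.

x̄ = 95.85 cm, ȳ = 84.25 cm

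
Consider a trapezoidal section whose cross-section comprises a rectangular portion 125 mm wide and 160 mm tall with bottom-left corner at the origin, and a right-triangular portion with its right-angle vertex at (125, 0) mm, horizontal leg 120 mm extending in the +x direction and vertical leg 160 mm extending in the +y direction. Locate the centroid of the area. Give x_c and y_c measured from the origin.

x_c = 95.74 mm, y_c = 71.35 mm

rectangular portion: A = 125 × 160 = 20000.00, centroid at (62.50, 80.00).
triangular portion: A = ½·120·160 = 9600.00, centroid at (165.00, 53.33).
ΣA = 29600.00 mm²
ΣAx_c = (20000.00)(62.50) + (9600.00)(165.00) = 2834000.00 mm³
ΣAy_c = (20000.00)(80.00) + (9600.00)(53.33) = 2112000.00 mm³
x_c = 2834000.00 / 29600.00 = 95.74 mm
y_c = 2112000.00 / 29600.00 = 71.35 mm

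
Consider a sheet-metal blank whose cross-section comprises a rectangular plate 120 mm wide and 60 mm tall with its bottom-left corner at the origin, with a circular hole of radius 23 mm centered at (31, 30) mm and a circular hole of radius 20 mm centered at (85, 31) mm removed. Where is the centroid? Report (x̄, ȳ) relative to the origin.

x̄ = 63.92 mm, ȳ = 29.71 mm

plate: A = 120 × 60 = 7200.00, centroid at (60.00, 30.00).
hole 1: A = −π·23² = -1661.90, centroid at (31.00, 30.00).
hole 2: A = −π·20² = -1256.64, centroid at (85.00, 31.00).
ΣA = 4281.46 mm²
ΣAx̄ = (7200.00)(60.00) + (-1661.90)(31.00) + (-1256.64)(85.00) = 273666.87 mm³
ΣAȳ = (7200.00)(30.00) + (-1661.90)(30.00) + (-1256.64)(31.00) = 127187.18 mm³
x̄ = 273666.87 / 4281.46 = 63.92 mm
ȳ = 127187.18 / 4281.46 = 29.71 mm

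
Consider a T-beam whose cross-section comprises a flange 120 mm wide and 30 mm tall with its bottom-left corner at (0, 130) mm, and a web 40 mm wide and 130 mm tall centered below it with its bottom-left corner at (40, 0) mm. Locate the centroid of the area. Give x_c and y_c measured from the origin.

x_c = 60.00 mm, y_c = 97.73 mm

Part | A | x̄ᵢ | ȳᵢ | A·x̄ᵢ | A·ȳᵢ
web | 5200.00 | 60.00 | 65.00 | 312000.00 | 338000.00
flange | 3600.00 | 60.00 | 145.00 | 216000.00 | 522000.00
Σ | 8800.00 |  |  | 528000.00 | 860000.00
x_c = 528000.00 / 8800.00 = 60.00 mm
y_c = 860000.00 / 8800.00 = 97.73 mm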